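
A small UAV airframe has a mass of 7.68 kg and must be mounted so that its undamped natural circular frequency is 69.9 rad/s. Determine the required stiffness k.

k = m·ω_n² = 7.68 × 69.90² = 7.68 × 4886 = 37520 N/m.

37500 N/m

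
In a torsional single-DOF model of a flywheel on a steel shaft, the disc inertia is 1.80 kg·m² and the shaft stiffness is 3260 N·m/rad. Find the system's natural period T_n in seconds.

0.148 s

ω_n = √(k_t/J) = √(3260/1.80) = √1811 = 42.56 rad/s.
T_n = 2π/ω_n = 6.283/42.56 = 0.1476 s.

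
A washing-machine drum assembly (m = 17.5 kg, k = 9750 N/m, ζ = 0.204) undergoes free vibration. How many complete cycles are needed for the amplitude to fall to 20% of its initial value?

Logarithmic decrement δ = 2πζ/√(1 − ζ²) = 2π × 0.2040/√(1 − 0.0416) = 1.309.
x_n/x₀ = e^(−nδ) ≤ 0.2; take ln: n ≥ ln(1/0.2)/δ = 1.609/1.309 = 1.229.
So 2 complete cycles are required.

2 cycles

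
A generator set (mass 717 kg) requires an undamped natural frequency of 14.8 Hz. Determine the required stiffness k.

6200000 N/m

ω_n = 2πf_n = 2π × 14.8 = 92.99 rad/s.
k = m·ω_n² = 717 × 92.99² = 717 × 8647 = 6200000 N/m.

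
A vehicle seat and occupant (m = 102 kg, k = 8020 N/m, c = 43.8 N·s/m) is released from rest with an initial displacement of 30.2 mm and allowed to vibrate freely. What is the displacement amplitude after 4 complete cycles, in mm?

16.4 mm

ζ = c/(2√(km)) = 43.8/(2√(8020 × 102)) = 43.8/1809 = 0.02421.
Logarithmic decrement δ = 2πζ/√(1 − ζ²) = 2π × 0.02421/√(1 − 0.000586) = 0.1522.
After n cycles, x_n/x₀ = e^(−nδ), so x_4 = 30.2 × e^(−4 × 0.1522) = 30.2 × 0.5440 = 16.43 mm.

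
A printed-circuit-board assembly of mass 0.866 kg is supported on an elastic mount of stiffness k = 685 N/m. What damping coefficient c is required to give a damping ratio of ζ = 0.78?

c_c = 2√(k·m) = 2√(685.0 × 0.866) = 48.71 N·s/m.
c = ζ·c_c = 0.78 × 48.71 = 38.00 N·s/m.

38.0 N·s/m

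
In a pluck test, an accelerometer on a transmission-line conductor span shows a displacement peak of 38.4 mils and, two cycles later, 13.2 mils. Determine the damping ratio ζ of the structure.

Logarithmic decrement δ = (1/n)·ln(x₀/x_n) = (1/2)·ln(38.4/13.2) = (1/2)·ln(2.909) = 0.5339.
ζ = δ/√(4π² + δ²) = 0.5339/√(39.48 + 0.285) = 0.5339/6.306 = 0.08467.

0.0847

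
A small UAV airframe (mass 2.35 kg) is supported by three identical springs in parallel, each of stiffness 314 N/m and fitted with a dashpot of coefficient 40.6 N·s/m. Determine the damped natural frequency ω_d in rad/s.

18.1 rad/s

Parallel springs add: k_eq = 3 × 314 = 942.0 N/m.
ω_n = √(k_eq/m) = √(942.0/2.35) = 20.02 rad/s.
Critical damping c_c = 2√(k_eq·m) = 2√(942.0 × 2.35) = 94.10 N·s/m, so ζ = c/c_c = 40.6/94.10 = 0.4315.
ω_d = ω_n√(1 − ζ²) = 20.02 × √(1 − 0.186) = 18.06 rad/s.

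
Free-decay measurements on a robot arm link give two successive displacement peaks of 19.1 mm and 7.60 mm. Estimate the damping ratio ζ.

0.145

Logarithmic decrement δ = (1/n)·ln(x₀/x_n) = (1/1)·ln(19.1/7.60) = (1/1)·ln(2.513) = 0.9215.
ζ = δ/√(4π² + δ²) = 0.9215/√(39.48 + 0.849) = 0.9215/6.350 = 0.1451.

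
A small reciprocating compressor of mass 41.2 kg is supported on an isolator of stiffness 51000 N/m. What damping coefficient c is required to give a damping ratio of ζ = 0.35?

1010 N·s/m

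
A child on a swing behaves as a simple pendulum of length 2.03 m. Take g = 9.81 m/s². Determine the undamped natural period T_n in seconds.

2.86 s

For a simple pendulum ω_n = √(g/L) = √(9.81/2.03) = √4.833 = 2.198 rad/s.
T_n = 2π/ω_n = 6.283/2.198 = 2.858 s.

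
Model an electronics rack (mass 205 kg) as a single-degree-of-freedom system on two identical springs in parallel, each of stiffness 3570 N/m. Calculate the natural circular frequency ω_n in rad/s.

5.90 rad/s

Parallel springs add: k_eq = 2 × 3570 = 7140 N/m.
ω_n = √(k_eq/m) = √(7140/205) = √34.83 = 5.902 rad/s.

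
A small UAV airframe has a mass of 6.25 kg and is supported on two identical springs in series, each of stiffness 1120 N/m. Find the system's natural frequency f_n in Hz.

1.51 Hz

Series springs: 1/k_eq = 2/1120, so k_eq = 1120/2 = 560.0 N/m.
ω_n = √(k_eq/m) = √(560.0/6.25) = √89.60 = 9.466 rad/s.
f_n = ω_n/(2π) = 9.466/6.283 = 1.507 Hz.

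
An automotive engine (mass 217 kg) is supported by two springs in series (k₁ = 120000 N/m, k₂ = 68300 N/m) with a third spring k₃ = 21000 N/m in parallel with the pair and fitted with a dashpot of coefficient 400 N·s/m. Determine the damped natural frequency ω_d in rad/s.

17.2 rad/s

Series pair: k_s = k₁k₂/(k₁+k₂) = (120000)(68300)/(120000 + 68300) = 43530 N/m. In parallel with k₃: k_eq = 43530 + 21000 = 64530 N/m.
ω_n = √(k_eq/m) = √(64530/217) = 17.24 rad/s.
Critical damping c_c = 2√(k_eq·m) = 2√(64530 × 217) = 7484 N·s/m, so ζ = c/c_c = 400/7484 = 0.05345.
ω_d = ω_n√(1 − ζ²) = 17.24 × √(1 − 0.00286) = 17.22 rad/s.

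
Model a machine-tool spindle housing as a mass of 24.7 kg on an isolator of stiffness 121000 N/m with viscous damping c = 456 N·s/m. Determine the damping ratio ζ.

ω_n = √(k/m) = √(121000/24.7) = 69.99 rad/s.
Critical damping c_c = 2√(k·m) = 2√(121000 × 24.7) = 3458 N·s/m, so ζ = c/c_c = 456/3458 = 0.1319.

0.132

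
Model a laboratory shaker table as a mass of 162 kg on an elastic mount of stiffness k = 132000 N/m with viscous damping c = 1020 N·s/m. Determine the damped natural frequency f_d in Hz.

4.52 Hz

ω_n = √(k/m) = √(132000/162) = 28.54 rad/s.
Critical damping c_c = 2√(k·m) = 2√(132000 × 162) = 9249 N·s/m, so ζ = c/c_c = 1020/9249 = 0.1103.
ω_d = ω_n√(1 − ζ²) = 28.54 × √(1 − 0.0122) = 28.37 rad/s.
f_d = ω_d/(2π) = 4.515 Hz.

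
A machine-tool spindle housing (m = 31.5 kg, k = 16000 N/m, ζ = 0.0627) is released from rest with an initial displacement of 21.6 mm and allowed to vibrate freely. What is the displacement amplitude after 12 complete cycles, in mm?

Logarithmic decrement δ = 2πζ/√(1 − ζ²) = 2π × 0.06270/√(1 − 0.00393) = 0.3947.
After n cycles, x_n/x₀ = e^(−nδ), so x_12 = 21.6 × e^(−12 × 0.3947) = 21.6 × 0.008767 = 0.1894 mm.

0.189 mm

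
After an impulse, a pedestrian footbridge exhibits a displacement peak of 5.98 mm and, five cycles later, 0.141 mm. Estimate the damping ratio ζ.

0.118

Logarithmic decrement δ = (1/n)·ln(x₀/x_n) = (1/5)·ln(5.98/0.141) = (1/5)·ln(42.41) = 0.7495.
ζ = δ/√(4π² + δ²) = 0.7495/√(39.48 + 0.562) = 0.7495/6.328 = 0.1184.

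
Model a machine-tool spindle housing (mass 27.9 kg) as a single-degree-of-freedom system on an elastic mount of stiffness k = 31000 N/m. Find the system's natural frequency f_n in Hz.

ω_n = √(k/m) = √(31000/27.9) = √1111 = 33.33 rad/s.
f_n = ω_n/(2π) = 33.33/6.283 = 5.305 Hz.

5.31 Hz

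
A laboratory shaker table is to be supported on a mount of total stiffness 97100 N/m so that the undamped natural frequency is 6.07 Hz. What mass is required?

66.8 kg

ω_n = 2πf_n = 2π × 6.07 = 38.14 rad/s.
m = k/ω_n² = 97100/38.14² = 97100/1455 = 66.75 kg.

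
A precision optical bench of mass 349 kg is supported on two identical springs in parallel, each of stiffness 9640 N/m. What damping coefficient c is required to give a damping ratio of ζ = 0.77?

3990 N·s/m

Parallel springs add: k_eq = 2 × 9640 = 19280 N/m.
c_c = 2√(k_eq·m) = 2√(19280 × 349) = 5188 N·s/m.
c = ζ·c_c = 0.77 × 5188 = 3995 N·s/m.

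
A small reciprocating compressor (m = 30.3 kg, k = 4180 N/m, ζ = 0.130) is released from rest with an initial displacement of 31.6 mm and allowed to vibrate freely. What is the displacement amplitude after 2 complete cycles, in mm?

Logarithmic decrement δ = 2πζ/√(1 − ζ²) = 2π × 0.1300/√(1 − 0.0169) = 0.8238.
After n cycles, x_n/x₀ = e^(−nδ), so x_2 = 31.6 × e^(−2 × 0.8238) = 31.6 × 0.1925 = 6.083 mm.

6.08 mm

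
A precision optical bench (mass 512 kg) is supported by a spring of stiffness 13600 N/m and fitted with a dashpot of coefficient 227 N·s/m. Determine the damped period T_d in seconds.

1.22 s

ω_n = √(k/m) = √(13600/512) = 5.154 rad/s.
Critical damping c_c = 2√(k·m) = 2√(13600 × 512) = 5278 N·s/m, so ζ = c/c_c = 227/5278 = 0.04301.
ω_d = ω_n√(1 − ζ²) = 5.154 × √(1 − 0.00185) = 5.149 rad/s.
T_d = 2π/ω_d = 1.220 s.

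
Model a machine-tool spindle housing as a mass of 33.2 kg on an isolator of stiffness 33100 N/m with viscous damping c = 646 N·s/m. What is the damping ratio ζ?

ω_n = √(k/m) = √(33100/33.2) = 31.58 rad/s.
Critical damping c_c = 2√(k·m) = 2√(33100 × 33.2) = 2097 N·s/m, so ζ = c/c_c = 646/2097 = 0.3081.

0.308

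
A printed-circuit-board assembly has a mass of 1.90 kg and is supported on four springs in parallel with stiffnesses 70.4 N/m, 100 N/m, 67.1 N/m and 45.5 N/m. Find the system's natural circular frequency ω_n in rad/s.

12.2 rad/s

Parallel springs add: k_eq = 70.4 + 100 + 67.1 + 45.5 = 283.0 N/m.
ω_n = √(k_eq/m) = √(283.0/1.90) = √148.9 = 12.20 rad/s.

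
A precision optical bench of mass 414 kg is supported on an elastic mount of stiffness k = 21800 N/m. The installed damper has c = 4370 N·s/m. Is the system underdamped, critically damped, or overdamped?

c_c = 2√(k·m) = 6008 N·s/m; ζ = c/c_c = 4370/6008 = 0.727.
Since ζ < 1 the system is underdamped.

underdamped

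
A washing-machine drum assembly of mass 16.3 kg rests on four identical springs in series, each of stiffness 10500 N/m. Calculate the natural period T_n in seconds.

0.495 s

Series springs: 1/k_eq = 4/10500, so k_eq = 10500/4 = 2625 N/m.
ω_n = √(k_eq/m) = √(2625/16.3) = √161.0 = 12.69 rad/s.
T_n = 2π/ω_n = 6.283/12.69 = 0.4951 s.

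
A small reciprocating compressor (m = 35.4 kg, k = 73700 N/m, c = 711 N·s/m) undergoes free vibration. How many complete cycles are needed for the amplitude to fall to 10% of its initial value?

ζ = c/(2√(km)) = 711/(2√(73700 × 35.4)) = 711/3230 = 0.2201.
Logarithmic decrement δ = 2πζ/√(1 − ζ²) = 2π × 0.2201/√(1 − 0.0484) = 1.418.
x_n/x₀ = e^(−nδ) ≤ 0.1; take ln: n ≥ ln(1/0.1)/δ = 2.303/1.418 = 1.624.
So 2 complete cycles are required.

2 cycles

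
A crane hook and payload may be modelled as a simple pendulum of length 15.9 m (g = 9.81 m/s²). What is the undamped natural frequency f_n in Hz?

0.125 Hz

For a simple pendulum ω_n = √(g/L) = √(9.81/15.9) = √0.6170 = 0.7855 rad/s.
f_n = ω_n/(2π) = 0.7855/6.283 = 0.1250 Hz.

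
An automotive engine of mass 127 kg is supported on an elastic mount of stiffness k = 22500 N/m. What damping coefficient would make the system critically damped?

3380 N·s/m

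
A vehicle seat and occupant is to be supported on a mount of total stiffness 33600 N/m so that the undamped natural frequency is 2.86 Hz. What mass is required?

104 kg

ω_n = 2πf_n = 2π × 2.86 = 17.97 rad/s.
m = k/ω_n² = 33600/17.97² = 33600/322.9 = 104.1 kg.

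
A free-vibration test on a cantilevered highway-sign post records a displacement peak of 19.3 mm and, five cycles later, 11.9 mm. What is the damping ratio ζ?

0.0154

Logarithmic decrement δ = (1/n)·ln(x₀/x_n) = (1/5)·ln(19.3/11.9) = (1/5)·ln(1.622) = 0.09671.
ζ = δ/√(4π² + δ²) = 0.09671/√(39.48 + 0.00935) = 0.09671/6.284 = 0.01539.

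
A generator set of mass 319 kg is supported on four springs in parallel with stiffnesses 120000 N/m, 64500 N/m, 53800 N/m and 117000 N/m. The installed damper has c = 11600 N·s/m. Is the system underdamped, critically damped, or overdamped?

Parallel springs add: k_eq = 120000 + 64500 + 53800 + 117000 = 355300 N/m.
c_c = 2√(k_eq·m) = 21290 N·s/m; ζ = c/c_c = 11600/21290 = 0.545.
Since ζ < 1 the system is underdamped.

underdamped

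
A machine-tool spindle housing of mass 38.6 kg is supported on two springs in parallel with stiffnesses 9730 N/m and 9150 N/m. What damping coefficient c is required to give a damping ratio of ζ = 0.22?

Parallel springs add: k_eq = 9730 + 9150 = 18880 N/m.
c_c = 2√(k_eq·m) = 2√(18880 × 38.6) = 1707 N·s/m.
c = ζ·c_c = 0.22 × 1707 = 375.6 N·s/m.

376 N·s/m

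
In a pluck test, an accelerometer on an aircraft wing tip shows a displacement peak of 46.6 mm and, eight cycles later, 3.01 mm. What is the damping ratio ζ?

Logarithmic decrement δ = (1/n)·ln(x₀/x_n) = (1/8)·ln(46.6/3.01) = (1/8)·ln(15.48) = 0.3425.
ζ = δ/√(4π² + δ²) = 0.3425/√(39.48 + 0.117) = 0.3425/6.293 = 0.05442.

0.0544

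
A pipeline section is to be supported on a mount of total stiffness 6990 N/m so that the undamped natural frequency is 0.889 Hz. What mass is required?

224 kg

ω_n = 2πf_n = 2π × 0.889 = 5.586 rad/s.
m = k/ω_n² = 6990/5.586² = 6990/31.20 = 224.0 kg.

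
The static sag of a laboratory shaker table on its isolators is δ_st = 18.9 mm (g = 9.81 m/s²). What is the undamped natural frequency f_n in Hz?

3.63 Hz

ω_n = √(g/δ_st) = √(9.81/0.0189) = √519.0 = 22.78 rad/s.
f_n = ω_n/(2π) = 22.78/6.283 = 3.626 Hz.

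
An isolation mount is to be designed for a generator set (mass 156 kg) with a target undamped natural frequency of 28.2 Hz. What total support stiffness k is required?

ω_n = 2πf_n = 2π × 28.2 = 177.2 rad/s.
k = m·ω_n² = 156 × 177.2² = 156 × 31390 = 4898000 N/m.

4900000 N/m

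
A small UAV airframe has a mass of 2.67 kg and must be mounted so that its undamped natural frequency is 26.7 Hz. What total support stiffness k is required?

75100 N/m

ω_n = 2πf_n = 2π × 26.7 = 167.8 rad/s.
k = m·ω_n² = 2.67 × 167.8² = 2.67 × 28140 = 75140 N/m.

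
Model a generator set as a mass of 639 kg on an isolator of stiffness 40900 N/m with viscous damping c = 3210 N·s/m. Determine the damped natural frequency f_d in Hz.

1.21 Hz

ω_n = √(k/m) = √(40900/639) = 8.000 rad/s.
Critical damping c_c = 2√(k·m) = 2√(40900 × 639) = 10220 N·s/m, so ζ = c/c_c = 3210/10220 = 0.3140.
ω_d = ω_n√(1 − ζ²) = 8.000 × √(1 − 0.0986) = 7.596 rad/s.
f_d = ω_d/(2π) = 1.209 Hz.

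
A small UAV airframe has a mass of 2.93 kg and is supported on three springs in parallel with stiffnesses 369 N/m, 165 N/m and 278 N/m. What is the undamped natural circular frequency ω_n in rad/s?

16.6 rad/s

Parallel springs add: k_eq = 369 + 165 + 278 = 812.0 N/m.
ω_n = √(k_eq/m) = √(812.0/2.93) = √277.1 = 16.65 rad/s.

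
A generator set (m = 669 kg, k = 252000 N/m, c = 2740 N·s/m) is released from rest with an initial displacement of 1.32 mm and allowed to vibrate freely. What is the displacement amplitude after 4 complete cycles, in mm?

0.0917 mm

ζ = c/(2√(km)) = 2740/(2√(252000 × 669)) = 2740/25970 = 0.1055.
Logarithmic decrement δ = 2πζ/√(1 − ζ²) = 2π × 0.1055/√(1 − 0.0111) = 0.6667.
After n cycles, x_n/x₀ = e^(−nδ), so x_4 = 1.32 × e^(−4 × 0.6667) = 1.32 × 0.06948 = 0.09171 mm.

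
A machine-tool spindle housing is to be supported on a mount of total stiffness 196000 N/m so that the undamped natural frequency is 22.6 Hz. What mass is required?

9.72 kg

ω_n = 2πf_n = 2π × 22.6 = 142.0 rad/s.
m = k/ω_n² = 196000/142.0² = 196000/20160 = 9.720 kg.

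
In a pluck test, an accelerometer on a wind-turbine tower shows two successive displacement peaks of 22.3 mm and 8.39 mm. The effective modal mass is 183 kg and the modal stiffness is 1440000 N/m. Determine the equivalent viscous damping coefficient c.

4990 N·s/m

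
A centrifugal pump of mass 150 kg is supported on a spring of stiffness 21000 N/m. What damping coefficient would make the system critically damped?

c_c = 2√(k·m) = 2√(21000 × 150) = 2 × 1775 = 3550 N·s/m.

3550 N·s/m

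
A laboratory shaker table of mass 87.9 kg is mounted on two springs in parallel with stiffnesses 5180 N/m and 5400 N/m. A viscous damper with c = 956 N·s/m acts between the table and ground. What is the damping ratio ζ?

0.496

Parallel springs add: k_eq = 5180 + 5400 = 10580 N/m.
ω_n = √(k_eq/m) = √(10580/87.9) = 10.97 rad/s.
Critical damping c_c = 2√(k_eq·m) = 2√(10580 × 87.9) = 1929 N·s/m, so ζ = c/c_c = 956/1929 = 0.4957.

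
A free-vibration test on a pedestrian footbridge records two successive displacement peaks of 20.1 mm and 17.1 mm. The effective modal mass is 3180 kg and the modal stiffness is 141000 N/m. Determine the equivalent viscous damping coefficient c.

Logarithmic decrement δ = (1/n)·ln(x₀/x_n) = (1/1)·ln(20.1/17.1) = (1/1)·ln(1.175) = 0.1616.
ζ = δ/√(4π² + δ²) = 0.1616/√(39.48 + 0.0261) = 0.1616/6.285 = 0.02572.
c = ζ · 2√(km) = 0.02572 × 2√(141000 × 3180) = 0.02572 × 42350 = 1089 N·s/m.

1090 N·s/m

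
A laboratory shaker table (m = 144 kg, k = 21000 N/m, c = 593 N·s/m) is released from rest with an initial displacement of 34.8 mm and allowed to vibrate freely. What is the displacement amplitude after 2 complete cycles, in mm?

3.96 mm

ζ = c/(2√(km)) = 593/(2√(21000 × 144)) = 593/3478 = 0.1705.
Logarithmic decrement δ = 2πζ/√(1 − ζ²) = 2π × 0.1705/√(1 − 0.0291) = 1.087.
After n cycles, x_n/x₀ = e^(−nδ), so x_2 = 34.8 × e^(−2 × 1.087) = 34.8 × 0.1137 = 3.956 mm.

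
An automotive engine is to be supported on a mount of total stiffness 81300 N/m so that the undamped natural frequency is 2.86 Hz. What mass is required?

252 kg

ω_n = 2πf_n = 2π × 2.86 = 17.97 rad/s.
m = k/ω_n² = 81300/17.97² = 81300/322.9 = 251.8 kg.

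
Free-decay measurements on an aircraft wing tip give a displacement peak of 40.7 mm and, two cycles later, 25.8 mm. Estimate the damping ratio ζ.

0.0363

Logarithmic decrement δ = (1/n)·ln(x₀/x_n) = (1/2)·ln(40.7/25.8) = (1/2)·ln(1.578) = 0.2279.
ζ = δ/√(4π² + δ²) = 0.2279/√(39.48 + 0.0520) = 0.2279/6.287 = 0.03625.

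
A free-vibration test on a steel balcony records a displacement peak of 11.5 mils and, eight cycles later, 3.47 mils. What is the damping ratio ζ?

Logarithmic decrement δ = (1/n)·ln(x₀/x_n) = (1/8)·ln(11.5/3.47) = (1/8)·ln(3.314) = 0.1498.
ζ = δ/√(4π² + δ²) = 0.1498/√(39.48 + 0.0224) = 0.1498/6.285 = 0.02383.

0.0238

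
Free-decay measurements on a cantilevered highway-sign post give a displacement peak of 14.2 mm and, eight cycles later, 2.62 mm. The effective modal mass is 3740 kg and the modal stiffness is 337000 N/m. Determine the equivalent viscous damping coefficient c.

2390 N·s/m

Logarithmic decrement δ = (1/n)·ln(x₀/x_n) = (1/8)·ln(14.2/2.62) = (1/8)·ln(5.420) = 0.2113.
ζ = δ/√(4π² + δ²) = 0.2113/√(39.48 + 0.0446) = 0.2113/6.287 = 0.03360.
c = ζ · 2√(km) = 0.03360 × 2√(337000 × 3740) = 0.03360 × 71000 = 2386 N·s/m.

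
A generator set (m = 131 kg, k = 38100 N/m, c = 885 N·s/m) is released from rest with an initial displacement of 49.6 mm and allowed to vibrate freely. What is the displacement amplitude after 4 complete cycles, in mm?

0.309 mm

ζ = c/(2√(km)) = 885/(2√(38100 × 131)) = 885/4468 = 0.1981.
Logarithmic decrement δ = 2πζ/√(1 − ζ²) = 2π × 0.1981/√(1 − 0.0392) = 1.270.
After n cycles, x_n/x₀ = e^(−nδ), so x_4 = 49.6 × e^(−4 × 1.270) = 49.6 × 0.006229 = 0.3089 mm.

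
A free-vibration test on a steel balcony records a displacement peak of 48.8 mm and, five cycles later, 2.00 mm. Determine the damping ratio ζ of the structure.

0.101

Logarithmic decrement δ = (1/n)·ln(x₀/x_n) = (1/5)·ln(48.8/2.00) = (1/5)·ln(24.40) = 0.6389.
ζ = δ/√(4π² + δ²) = 0.6389/√(39.48 + 0.408) = 0.6389/6.316 = 0.1012.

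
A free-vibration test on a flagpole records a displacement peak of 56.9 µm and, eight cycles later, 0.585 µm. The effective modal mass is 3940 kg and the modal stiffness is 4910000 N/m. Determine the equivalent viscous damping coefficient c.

25200 N·s/m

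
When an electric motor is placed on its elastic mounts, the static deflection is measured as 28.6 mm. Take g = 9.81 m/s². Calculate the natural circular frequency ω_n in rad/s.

ω_n = √(g/δ_st) = √(9.81/0.0286) = √343.0 = 18.52 rad/s.

18.5 rad/s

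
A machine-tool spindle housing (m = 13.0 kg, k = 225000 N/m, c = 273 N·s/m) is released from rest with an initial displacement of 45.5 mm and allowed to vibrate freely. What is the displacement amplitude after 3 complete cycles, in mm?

ζ = c/(2√(km)) = 273/(2√(225000 × 13.0)) = 273/3421 = 0.07981.
Logarithmic decrement δ = 2πζ/√(1 − ζ²) = 2π × 0.07981/√(1 − 0.00637) = 0.5031.
After n cycles, x_n/x₀ = e^(−nδ), so x_3 = 45.5 × e^(−3 × 0.5031) = 45.5 × 0.2211 = 10.06 mm.

10.1 mm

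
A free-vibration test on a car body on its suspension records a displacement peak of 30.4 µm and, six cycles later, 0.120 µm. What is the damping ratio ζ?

Logarithmic decrement δ = (1/n)·ln(x₀/x_n) = (1/6)·ln(30.4/0.120) = (1/6)·ln(253.3) = 0.9225.
ζ = δ/√(4π² + δ²) = 0.9225/√(39.48 + 0.851) = 0.9225/6.351 = 0.1453.

0.145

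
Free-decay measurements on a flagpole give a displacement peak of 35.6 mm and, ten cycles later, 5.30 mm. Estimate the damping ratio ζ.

0.0303

Logarithmic decrement δ = (1/n)·ln(x₀/x_n) = (1/10)·ln(35.6/5.30) = (1/10)·ln(6.717) = 0.1905.
ζ = δ/√(4π² + δ²) = 0.1905/√(39.48 + 0.0363) = 0.1905/6.286 = 0.03030.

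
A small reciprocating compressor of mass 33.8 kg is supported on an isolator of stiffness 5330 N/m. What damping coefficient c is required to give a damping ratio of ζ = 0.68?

577 N·s/m

c_c = 2√(k·m) = 2√(5330 × 33.8) = 848.9 N·s/m.
c = ζ·c_c = 0.68 × 848.9 = 577.2 N·s/m.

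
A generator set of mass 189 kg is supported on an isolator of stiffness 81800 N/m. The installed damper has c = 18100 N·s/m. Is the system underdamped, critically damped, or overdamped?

c_c = 2√(k·m) = 7864 N·s/m; ζ = c/c_c = 18100/7864 = 2.30.
Since ζ > 1 the system is overdamped.

overdamped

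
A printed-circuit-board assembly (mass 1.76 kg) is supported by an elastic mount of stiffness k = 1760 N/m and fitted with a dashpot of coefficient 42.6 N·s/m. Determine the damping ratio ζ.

ω_n = √(k/m) = √(1760/1.76) = 31.62 rad/s.
Critical damping c_c = 2√(k·m) = 2√(1760 × 1.76) = 111.3 N·s/m, so ζ = c/c_c = 42.6/111.3 = 0.3827.

0.383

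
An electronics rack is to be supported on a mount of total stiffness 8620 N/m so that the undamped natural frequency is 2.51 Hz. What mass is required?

ω_n = 2πf_n = 2π × 2.51 = 15.77 rad/s.
m = k/ω_n² = 8620/15.77² = 8620/248.7 = 34.66 kg.

34.7 kg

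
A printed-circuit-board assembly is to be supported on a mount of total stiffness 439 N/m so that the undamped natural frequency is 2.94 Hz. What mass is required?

ω_n = 2πf_n = 2π × 2.94 = 18.47 rad/s.
m = k/ω_n² = 439/18.47² = 439/341.2 = 1.287 kg.

1.29 kg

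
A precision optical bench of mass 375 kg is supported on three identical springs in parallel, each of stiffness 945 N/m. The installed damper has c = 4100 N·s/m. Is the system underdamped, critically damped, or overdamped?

overdamped

Parallel springs add: k_eq = 3 × 945 = 2835 N/m.
c_c = 2√(k_eq·m) = 2062 N·s/m; ζ = c/c_c = 4100/2062 = 1.99.
Since ζ > 1 the system is overdamped.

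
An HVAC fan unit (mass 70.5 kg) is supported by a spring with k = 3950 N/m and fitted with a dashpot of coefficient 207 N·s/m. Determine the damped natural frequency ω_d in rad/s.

ω_n = √(k/m) = √(3950/70.5) = 7.485 rad/s.
Critical damping c_c = 2√(k·m) = 2√(3950 × 70.5) = 1055 N·s/m, so ζ = c/c_c = 207/1055 = 0.1961.
ω_d = ω_n√(1 − ζ²) = 7.485 × √(1 − 0.0385) = 7.340 rad/s.

7.34 rad/s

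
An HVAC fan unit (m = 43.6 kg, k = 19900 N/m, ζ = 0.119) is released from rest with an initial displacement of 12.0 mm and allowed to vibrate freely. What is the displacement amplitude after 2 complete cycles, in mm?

2.66 mm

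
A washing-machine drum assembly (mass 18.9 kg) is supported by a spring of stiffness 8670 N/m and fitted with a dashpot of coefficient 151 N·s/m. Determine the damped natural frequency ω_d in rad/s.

ω_n = √(k/m) = √(8670/18.9) = 21.42 rad/s.
Critical damping c_c = 2√(k·m) = 2√(8670 × 18.9) = 809.6 N·s/m, so ζ = c/c_c = 151/809.6 = 0.1865.
ω_d = ω_n√(1 − ζ²) = 21.42 × √(1 − 0.0348) = 21.04 rad/s.

21.0 rad/s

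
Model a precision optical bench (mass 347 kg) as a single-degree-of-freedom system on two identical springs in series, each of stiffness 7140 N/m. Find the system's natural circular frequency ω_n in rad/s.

Series springs: 1/k_eq = 2/7140, so k_eq = 7140/2 = 3570 N/m.
ω_n = √(k_eq/m) = √(3570/347) = √10.29 = 3.208 rad/s.

3.21 rad/s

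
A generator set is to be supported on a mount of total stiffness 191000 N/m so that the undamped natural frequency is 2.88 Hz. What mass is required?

ω_n = 2πf_n = 2π × 2.88 = 18.10 rad/s.
m = k/ω_n² = 191000/18.10² = 191000/327.4 = 583.3 kg.

583 kg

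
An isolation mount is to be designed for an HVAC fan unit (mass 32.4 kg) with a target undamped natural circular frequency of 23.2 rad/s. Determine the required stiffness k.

17400 N/m

k = m·ω_n² = 32.4 × 23.20² = 32.4 × 538.2 = 17440 N/m.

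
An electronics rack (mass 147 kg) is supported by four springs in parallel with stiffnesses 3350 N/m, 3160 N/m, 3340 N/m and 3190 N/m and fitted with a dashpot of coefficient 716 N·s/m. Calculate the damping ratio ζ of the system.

Parallel springs add: k_eq = 3350 + 3160 + 3340 + 3190 = 13040 N/m.
ω_n = √(k_eq/m) = √(13040/147) = 9.418 rad/s.
Critical damping c_c = 2√(k_eq·m) = 2√(13040 × 147) = 2769 N·s/m, so ζ = c/c_c = 716/2769 = 0.2586.

0.259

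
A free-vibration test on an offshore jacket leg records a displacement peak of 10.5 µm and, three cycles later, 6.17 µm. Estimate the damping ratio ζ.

0.0282

Logarithmic decrement δ = (1/n)·ln(x₀/x_n) = (1/3)·ln(10.5/6.17) = (1/3)·ln(1.702) = 0.1772.
ζ = δ/√(4π² + δ²) = 0.1772/√(39.48 + 0.0314) = 0.1772/6.286 = 0.02820.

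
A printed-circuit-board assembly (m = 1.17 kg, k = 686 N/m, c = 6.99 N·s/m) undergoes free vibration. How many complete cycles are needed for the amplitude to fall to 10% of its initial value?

ζ = c/(2√(km)) = 6.99/(2√(686 × 1.17)) = 6.99/56.66 = 0.1234.
Logarithmic decrement δ = 2πζ/√(1 − ζ²) = 2π × 0.1234/√(1 − 0.0152) = 0.7811.
x_n/x₀ = e^(−nδ) ≤ 0.1; take ln: n ≥ ln(1/0.1)/δ = 2.303/0.7811 = 2.948.
So 3 complete cycles are required.

3 cycles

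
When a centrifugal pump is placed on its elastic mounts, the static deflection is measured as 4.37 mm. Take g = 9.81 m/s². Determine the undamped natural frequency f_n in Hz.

ω_n = √(g/δ_st) = √(9.81/0.00437) = √2245 = 47.38 rad/s.
f_n = ω_n/(2π) = 47.38/6.283 = 7.541 Hz.

7.54 Hz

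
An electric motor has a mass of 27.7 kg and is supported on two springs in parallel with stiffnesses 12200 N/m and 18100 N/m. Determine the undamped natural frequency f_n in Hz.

5.26 Hz

Parallel springs add: k_eq = 12200 + 18100 = 30300 N/m.
ω_n = √(k_eq/m) = √(30300/27.7) = √1094 = 33.07 rad/s.
f_n = ω_n/(2π) = 33.07/6.283 = 5.264 Hz.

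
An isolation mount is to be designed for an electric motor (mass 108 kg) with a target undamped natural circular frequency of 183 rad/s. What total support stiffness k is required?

k = m·ω_n² = 108 × 183.0² = 108 × 33490 = 3617000 N/m.

3620000 N/m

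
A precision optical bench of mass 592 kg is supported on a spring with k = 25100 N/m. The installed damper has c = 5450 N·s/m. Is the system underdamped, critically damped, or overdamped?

underdamped

c_c = 2√(k·m) = 7710 N·s/m; ζ = c/c_c = 5450/7710 = 0.707.
Since ζ < 1 the system is underdamped.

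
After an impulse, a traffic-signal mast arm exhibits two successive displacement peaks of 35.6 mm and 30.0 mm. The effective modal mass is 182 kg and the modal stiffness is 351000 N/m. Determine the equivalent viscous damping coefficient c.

435 N·s/m

Logarithmic decrement δ = (1/n)·ln(x₀/x_n) = (1/1)·ln(35.6/30.0) = (1/1)·ln(1.187) = 0.1711.
ζ = δ/√(4π² + δ²) = 0.1711/√(39.48 + 0.0293) = 0.1711/6.286 = 0.02723.
c = ζ · 2√(km) = 0.02723 × 2√(351000 × 182) = 0.02723 × 15990 = 435.3 N·s/m.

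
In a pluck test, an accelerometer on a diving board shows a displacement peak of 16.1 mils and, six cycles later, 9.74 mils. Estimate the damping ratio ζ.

0.0133

Logarithmic decrement δ = (1/n)·ln(x₀/x_n) = (1/6)·ln(16.1/9.74) = (1/6)·ln(1.653) = 0.08376.
ζ = δ/√(4π² + δ²) = 0.08376/√(39.48 + 0.00702) = 0.08376/6.284 = 0.01333.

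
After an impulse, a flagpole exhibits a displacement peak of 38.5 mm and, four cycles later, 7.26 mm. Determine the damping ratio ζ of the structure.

0.0662

Logarithmic decrement δ = (1/n)·ln(x₀/x_n) = (1/4)·ln(38.5/7.26) = (1/4)·ln(5.303) = 0.4171.
ζ = δ/√(4π² + δ²) = 0.4171/√(39.48 + 0.174) = 0.4171/6.297 = 0.06623.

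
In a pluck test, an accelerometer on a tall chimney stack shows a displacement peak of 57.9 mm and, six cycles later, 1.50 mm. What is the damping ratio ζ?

Logarithmic decrement δ = (1/n)·ln(x₀/x_n) = (1/6)·ln(57.9/1.50) = (1/6)·ln(38.60) = 0.6089.
ζ = δ/√(4π² + δ²) = 0.6089/√(39.48 + 0.371) = 0.6089/6.313 = 0.09645.

0.0965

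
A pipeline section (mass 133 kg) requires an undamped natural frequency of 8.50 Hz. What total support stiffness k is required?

379000 N/m

ω_n = 2πf_n = 2π × 8.50 = 53.41 rad/s.
k = m·ω_n² = 133 × 53.41² = 133 × 2852 = 379400 N/m.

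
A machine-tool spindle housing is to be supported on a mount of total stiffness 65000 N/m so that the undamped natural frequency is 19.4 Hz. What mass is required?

4.37 kg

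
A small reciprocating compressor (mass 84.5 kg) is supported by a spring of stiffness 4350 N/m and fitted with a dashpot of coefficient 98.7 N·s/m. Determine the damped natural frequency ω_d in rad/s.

ω_n = √(k/m) = √(4350/84.5) = 7.175 rad/s.
Critical damping c_c = 2√(k·m) = 2√(4350 × 84.5) = 1213 N·s/m, so ζ = c/c_c = 98.7/1213 = 0.08140.
ω_d = ω_n√(1 − ζ²) = 7.175 × √(1 − 0.00663) = 7.151 rad/s.

7.15 rad/s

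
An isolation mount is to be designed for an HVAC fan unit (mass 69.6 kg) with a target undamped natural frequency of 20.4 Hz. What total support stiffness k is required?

ω_n = 2πf_n = 2π × 20.4 = 128.2 rad/s.
k = m·ω_n² = 69.6 × 128.2² = 69.6 × 16430 = 1143000 N/m.

1140000 N/m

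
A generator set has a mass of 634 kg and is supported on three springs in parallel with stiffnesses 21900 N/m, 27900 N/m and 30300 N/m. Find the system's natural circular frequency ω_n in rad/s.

11.2 rad/s

Parallel springs add: k_eq = 21900 + 27900 + 30300 = 80100 N/m.
ω_n = √(k_eq/m) = √(80100/634) = √126.3 = 11.24 rad/s.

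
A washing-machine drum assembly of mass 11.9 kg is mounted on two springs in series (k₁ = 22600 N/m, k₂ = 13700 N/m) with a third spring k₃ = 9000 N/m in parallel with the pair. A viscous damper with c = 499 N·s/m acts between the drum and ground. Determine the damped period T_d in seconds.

Series pair: k_s = k₁k₂/(k₁+k₂) = (22600)(13700)/(22600 + 13700) = 8529 N/m. In parallel with k₃: k_eq = 8529 + 9000 = 17530 N/m.
ω_n = √(k_eq/m) = √(17530/11.9) = 38.38 rad/s.
Critical damping c_c = 2√(k_eq·m) = 2√(17530 × 11.9) = 913.5 N·s/m, so ζ = c/c_c = 499/913.5 = 0.5463.
ω_d = ω_n√(1 − ζ²) = 38.38 × √(1 − 0.298) = 32.15 rad/s.
T_d = 2π/ω_d = 0.1954 s.

0.195 s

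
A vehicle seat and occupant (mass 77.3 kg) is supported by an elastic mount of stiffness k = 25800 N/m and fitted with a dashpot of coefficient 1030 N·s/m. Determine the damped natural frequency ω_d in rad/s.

17.0 rad/s

ω_n = √(k/m) = √(25800/77.3) = 18.27 rad/s.
Critical damping c_c = 2√(k·m) = 2√(25800 × 77.3) = 2824 N·s/m, so ζ = c/c_c = 1030/2824 = 0.3647.
ω_d = ω_n√(1 − ζ²) = 18.27 × √(1 − 0.133) = 17.01 rad/s.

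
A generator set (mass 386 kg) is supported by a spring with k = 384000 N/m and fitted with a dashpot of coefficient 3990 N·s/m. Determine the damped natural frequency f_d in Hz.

ω_n = √(k/m) = √(384000/386) = 31.54 rad/s.
Critical damping c_c = 2√(k·m) = 2√(384000 × 386) = 24350 N·s/m, so ζ = c/c_c = 3990/24350 = 0.1639.
ω_d = ω_n√(1 − ζ²) = 31.54 × √(1 − 0.0269) = 31.11 rad/s.
f_d = ω_d/(2π) = 4.952 Hz.

4.95 Hz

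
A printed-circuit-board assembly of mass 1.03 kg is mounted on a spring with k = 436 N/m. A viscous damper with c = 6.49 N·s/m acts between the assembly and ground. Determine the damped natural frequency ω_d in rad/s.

20.3 rad/s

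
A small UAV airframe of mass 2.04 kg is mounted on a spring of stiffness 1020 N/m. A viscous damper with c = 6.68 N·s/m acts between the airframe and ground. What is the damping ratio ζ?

0.0732

ω_n = √(k/m) = √(1020/2.04) = 22.36 rad/s.
Critical damping c_c = 2√(k·m) = 2√(1020 × 2.04) = 91.23 N·s/m, so ζ = c/c_c = 6.68/91.23 = 0.07322.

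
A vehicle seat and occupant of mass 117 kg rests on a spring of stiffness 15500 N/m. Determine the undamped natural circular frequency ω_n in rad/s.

ω_n = √(k/m) = √(15500/117) = √132.5 = 11.51 rad/s.

11.5 rad/s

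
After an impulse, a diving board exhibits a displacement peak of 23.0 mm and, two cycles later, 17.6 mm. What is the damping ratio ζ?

Logarithmic decrement δ = (1/n)·ln(x₀/x_n) = (1/2)·ln(23.0/17.6) = (1/2)·ln(1.307) = 0.1338.
ζ = δ/√(4π² + δ²) = 0.1338/√(39.48 + 0.0179) = 0.1338/6.285 = 0.02129.

0.0213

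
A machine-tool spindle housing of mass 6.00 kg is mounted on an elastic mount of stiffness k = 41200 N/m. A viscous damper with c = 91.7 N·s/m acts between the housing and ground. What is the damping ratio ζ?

0.0922

ω_n = √(k/m) = √(41200/6.00) = 82.87 rad/s.
Critical damping c_c = 2√(k·m) = 2√(41200 × 6.00) = 994.4 N·s/m, so ζ = c/c_c = 91.7/994.4 = 0.09222.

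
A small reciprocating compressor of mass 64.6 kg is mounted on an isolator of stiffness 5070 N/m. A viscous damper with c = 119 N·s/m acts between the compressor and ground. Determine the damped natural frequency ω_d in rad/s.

8.81 rad/s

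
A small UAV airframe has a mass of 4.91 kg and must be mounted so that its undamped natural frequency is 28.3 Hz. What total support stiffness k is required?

155000 N/m

ω_n = 2πf_n = 2π × 28.3 = 177.8 rad/s.
k = m·ω_n² = 4.91 × 177.8² = 4.91 × 31620 = 155200 N/m.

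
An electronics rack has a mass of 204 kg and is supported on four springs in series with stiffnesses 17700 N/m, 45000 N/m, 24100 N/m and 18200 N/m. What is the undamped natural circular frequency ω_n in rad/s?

Series springs: 1/k_eq = 1/17700 + 1/45000 + 1/24100 + 1/18200 = 0.0001752, so k_eq = 5709 N/m.
ω_n = √(k_eq/m) = √(5709/204) = √27.99 = 5.290 rad/s.

5.29 rad/s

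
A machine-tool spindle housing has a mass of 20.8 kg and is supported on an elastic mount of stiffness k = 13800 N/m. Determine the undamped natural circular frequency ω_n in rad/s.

ω_n = √(k/m) = √(13800/20.8) = √663.5 = 25.76 rad/s.

25.8 rad/s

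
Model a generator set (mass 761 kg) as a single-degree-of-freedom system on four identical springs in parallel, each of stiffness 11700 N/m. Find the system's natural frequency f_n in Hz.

Parallel springs add: k_eq = 4 × 11700 = 46800 N/m.
ω_n = √(k_eq/m) = √(46800/761) = √61.50 = 7.842 rad/s.
f_n = ω_n/(2π) = 7.842/6.283 = 1.248 Hz.

1.25 Hz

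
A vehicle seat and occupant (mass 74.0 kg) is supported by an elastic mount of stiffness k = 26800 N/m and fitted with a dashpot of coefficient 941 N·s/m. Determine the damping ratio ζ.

0.334

ω_n = √(k/m) = √(26800/74.0) = 19.03 rad/s.
Critical damping c_c = 2√(k·m) = 2√(26800 × 74.0) = 2817 N·s/m, so ζ = c/c_c = 941/2817 = 0.3341.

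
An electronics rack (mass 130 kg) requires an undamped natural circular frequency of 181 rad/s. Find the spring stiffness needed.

k = m·ω_n² = 130 × 181.0² = 130 × 32760 = 4259000 N/m.

4260000 N/m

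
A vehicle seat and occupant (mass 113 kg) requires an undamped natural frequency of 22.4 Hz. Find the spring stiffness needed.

2240000 N/m

ω_n = 2πf_n = 2π × 22.4 = 140.7 rad/s.
k = m·ω_n² = 113 × 140.7² = 113 × 19810 = 2238000 N/m.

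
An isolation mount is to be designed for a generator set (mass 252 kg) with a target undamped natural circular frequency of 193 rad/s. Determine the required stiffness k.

k = m·ω_n² = 252 × 193.0² = 252 × 37250 = 9387000 N/m.

9390000 N/m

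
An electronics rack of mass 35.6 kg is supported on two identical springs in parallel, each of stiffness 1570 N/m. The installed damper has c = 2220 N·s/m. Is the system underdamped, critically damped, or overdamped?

overdamped

Parallel springs add: k_eq = 2 × 1570 = 3140 N/m.
c_c = 2√(k_eq·m) = 668.7 N·s/m; ζ = c/c_c = 2220/668.7 = 3.32.
Since ζ > 1 the system is overdamped.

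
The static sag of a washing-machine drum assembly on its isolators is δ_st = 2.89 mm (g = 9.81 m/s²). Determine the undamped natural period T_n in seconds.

0.108 s

ω_n = √(g/δ_st) = √(9.81/0.00289) = √3394 = 58.26 rad/s.
T_n = 2π/ω_n = 6.283/58.26 = 0.1078 s.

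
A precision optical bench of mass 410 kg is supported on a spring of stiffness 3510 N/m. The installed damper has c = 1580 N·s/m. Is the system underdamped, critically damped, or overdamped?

underdamped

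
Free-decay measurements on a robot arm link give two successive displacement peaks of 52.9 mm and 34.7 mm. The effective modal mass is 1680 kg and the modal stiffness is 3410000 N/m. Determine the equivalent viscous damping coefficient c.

10100 N·s/m

Logarithmic decrement δ = (1/n)·ln(x₀/x_n) = (1/1)·ln(52.9/34.7) = (1/1)·ln(1.524) = 0.4217.
ζ = δ/√(4π² + δ²) = 0.4217/√(39.48 + 0.178) = 0.4217/6.297 = 0.06696.
c = ζ · 2√(km) = 0.06696 × 2√(3410000 × 1680) = 0.06696 × 151400 = 10140 N·s/m.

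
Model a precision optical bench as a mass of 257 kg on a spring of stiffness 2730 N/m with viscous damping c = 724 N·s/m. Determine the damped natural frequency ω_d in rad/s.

ω_n = √(k/m) = √(2730/257) = 3.259 rad/s.
Critical damping c_c = 2√(k·m) = 2√(2730 × 257) = 1675 N·s/m, so ζ = c/c_c = 724/1675 = 0.4322.
ω_d = ω_n√(1 − ζ²) = 3.259 × √(1 − 0.187) = 2.939 rad/s.

2.94 rad/s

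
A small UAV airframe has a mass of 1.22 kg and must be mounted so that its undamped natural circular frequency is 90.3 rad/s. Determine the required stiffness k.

9950 N/m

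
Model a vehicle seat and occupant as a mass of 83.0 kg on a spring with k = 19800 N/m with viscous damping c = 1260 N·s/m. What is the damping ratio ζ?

0.491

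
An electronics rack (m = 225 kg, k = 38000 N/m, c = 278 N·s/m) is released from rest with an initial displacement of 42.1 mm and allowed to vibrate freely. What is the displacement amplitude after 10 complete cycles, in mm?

ζ = c/(2√(km)) = 278/(2√(38000 × 225)) = 278/5848 = 0.04754.
Logarithmic decrement δ = 2πζ/√(1 − ζ²) = 2π × 0.04754/√(1 − 0.00226) = 0.2990.
After n cycles, x_n/x₀ = e^(−nδ), so x_10 = 42.1 × e^(−10 × 0.2990) = 42.1 × 0.05028 = 2.117 mm.

2.12 mm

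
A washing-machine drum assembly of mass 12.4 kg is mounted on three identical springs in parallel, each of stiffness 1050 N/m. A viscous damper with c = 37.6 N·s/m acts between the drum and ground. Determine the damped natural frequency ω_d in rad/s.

15.9 rad/s

Parallel springs add: k_eq = 3 × 1050 = 3150 N/m.
ω_n = √(k_eq/m) = √(3150/12.4) = 15.94 rad/s.
Critical damping c_c = 2√(k_eq·m) = 2√(3150 × 12.4) = 395.3 N·s/m, so ζ = c/c_c = 37.6/395.3 = 0.09512.
ω_d = ω_n√(1 − ζ²) = 15.94 × √(1 − 0.00905) = 15.87 rad/s.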